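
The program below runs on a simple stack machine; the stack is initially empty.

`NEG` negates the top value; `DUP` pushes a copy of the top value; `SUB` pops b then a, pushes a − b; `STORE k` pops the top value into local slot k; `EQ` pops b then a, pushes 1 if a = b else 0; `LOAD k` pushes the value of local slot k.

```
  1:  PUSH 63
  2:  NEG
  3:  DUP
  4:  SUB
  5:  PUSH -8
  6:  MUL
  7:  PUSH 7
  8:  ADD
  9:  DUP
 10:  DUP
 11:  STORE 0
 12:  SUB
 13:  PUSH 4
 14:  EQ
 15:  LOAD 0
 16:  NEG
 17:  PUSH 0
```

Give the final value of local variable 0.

PUSH 63  [63]
NEG      [-63]
DUP      [-63, -63]
SUB      [0]
PUSH -8  [0, -8]
MUL      [0]
PUSH 7   [0, 7]
ADD      [7]
DUP      [7, 7]
DUP      [7, 7, 7]
STORE 0  [7, 7]
SUB      [0]
PUSH 4   [0, 4]
EQ       [0]
LOAD 0   [0, 7]
NEG      [0, -7]
PUSH 0   [0, -7, 0]

7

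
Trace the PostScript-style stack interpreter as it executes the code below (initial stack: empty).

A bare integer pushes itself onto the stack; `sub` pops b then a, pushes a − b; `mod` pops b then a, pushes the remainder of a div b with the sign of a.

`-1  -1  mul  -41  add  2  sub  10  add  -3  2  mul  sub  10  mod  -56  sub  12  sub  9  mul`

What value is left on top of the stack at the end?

342

-1  -> -1
-1  -> -1 -1
mul -> 1
-41 -> 1 -41
add -> -40
2   -> -40 2
sub -> -42
10  -> -42 10
add -> -32
-3  -> -32 -3
2   -> -32 -3 2
mul -> -32 -6
sub -> -26
10  -> -26 10
mod -> -6
-56 -> -6 -56
sub -> 50
12  -> 50 12
sub -> 38
9   -> 38 9
mul -> 342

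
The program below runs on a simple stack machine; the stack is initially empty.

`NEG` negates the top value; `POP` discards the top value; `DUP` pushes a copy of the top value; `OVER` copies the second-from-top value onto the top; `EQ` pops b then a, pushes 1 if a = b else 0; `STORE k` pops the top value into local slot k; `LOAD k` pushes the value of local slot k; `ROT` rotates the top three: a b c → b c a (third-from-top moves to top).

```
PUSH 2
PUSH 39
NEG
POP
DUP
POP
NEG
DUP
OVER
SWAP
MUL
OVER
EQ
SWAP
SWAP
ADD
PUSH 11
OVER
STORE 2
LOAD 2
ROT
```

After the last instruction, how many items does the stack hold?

3

PUSH 2  : 2
PUSH 39 : 2 39
NEG     : 2 -39
POP     : 2
DUP     : 2 2
POP     : 2
NEG     : -2
DUP     : -2 -2
OVER    : -2 -2 -2
SWAP    : -2 -2 -2
MUL     : -2 4
OVER    : -2 4 -2
EQ      : -2 0
SWAP    : 0 -2
SWAP    : -2 0
ADD     : -2
PUSH 11 : -2 11
OVER    : -2 11 -2
STORE 2 : -2 11
LOAD 2  : -2 11 -2
ROT     : 11 -2 -2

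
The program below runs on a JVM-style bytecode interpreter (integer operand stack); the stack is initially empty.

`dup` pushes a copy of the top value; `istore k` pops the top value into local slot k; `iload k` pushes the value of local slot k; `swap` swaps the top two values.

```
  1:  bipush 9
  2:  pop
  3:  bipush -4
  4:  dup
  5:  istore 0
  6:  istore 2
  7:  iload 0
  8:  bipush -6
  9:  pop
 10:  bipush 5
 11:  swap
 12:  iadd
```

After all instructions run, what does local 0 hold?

-4

bipush 9  → 9
pop       → (empty)
bipush -4 → -4
dup       → -4 -4
istore 0  → -4
istore 2  → (empty)
iload 0   → -4
bipush -6 → -4 -6
pop       → -4
bipush 5  → -4 5
swap      → 5 -4
iadd      → 1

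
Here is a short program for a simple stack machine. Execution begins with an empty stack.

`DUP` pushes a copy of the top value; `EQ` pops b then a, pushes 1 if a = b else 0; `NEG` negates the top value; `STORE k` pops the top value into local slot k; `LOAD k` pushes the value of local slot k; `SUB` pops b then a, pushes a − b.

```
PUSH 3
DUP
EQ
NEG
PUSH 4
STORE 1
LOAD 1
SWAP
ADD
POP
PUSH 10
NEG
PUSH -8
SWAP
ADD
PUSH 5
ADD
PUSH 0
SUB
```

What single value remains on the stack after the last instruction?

-13

PUSH 3  -> 3
DUP     -> 3 3
EQ      -> 1
NEG     -> -1
PUSH 4  -> -1 4
STORE 1 -> -1
LOAD 1  -> -1 4
SWAP    -> 4 -1
ADD     -> 3
POP     -> (empty)
PUSH 10 -> 10
NEG     -> -10
PUSH -8 -> -10 -8
SWAP    -> -8 -10
ADD     -> -18
PUSH 5  -> -18 5
ADD     -> -13
PUSH 0  -> -13 0
SUB     -> -13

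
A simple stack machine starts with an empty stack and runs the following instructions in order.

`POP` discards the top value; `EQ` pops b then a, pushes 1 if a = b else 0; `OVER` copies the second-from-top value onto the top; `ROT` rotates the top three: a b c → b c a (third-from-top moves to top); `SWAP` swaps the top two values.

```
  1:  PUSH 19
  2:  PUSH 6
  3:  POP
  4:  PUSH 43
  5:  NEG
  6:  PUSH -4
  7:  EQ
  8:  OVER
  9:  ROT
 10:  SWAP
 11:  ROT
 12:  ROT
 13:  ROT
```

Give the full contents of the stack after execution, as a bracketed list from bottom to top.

PUSH 19 : [19]
PUSH 6  : [19, 6]
POP     : [19]
PUSH 43 : [19, 43]
NEG     : [19, -43]
PUSH -4 : [19, -43, -4]
EQ      : [19, 0]
OVER    : [19, 0, 19]
ROT     : [0, 19, 19]
SWAP    : [0, 19, 19]
ROT     : [19, 19, 0]
ROT     : [19, 0, 19]
ROT     : [0, 19, 19]

[0, 19, 19]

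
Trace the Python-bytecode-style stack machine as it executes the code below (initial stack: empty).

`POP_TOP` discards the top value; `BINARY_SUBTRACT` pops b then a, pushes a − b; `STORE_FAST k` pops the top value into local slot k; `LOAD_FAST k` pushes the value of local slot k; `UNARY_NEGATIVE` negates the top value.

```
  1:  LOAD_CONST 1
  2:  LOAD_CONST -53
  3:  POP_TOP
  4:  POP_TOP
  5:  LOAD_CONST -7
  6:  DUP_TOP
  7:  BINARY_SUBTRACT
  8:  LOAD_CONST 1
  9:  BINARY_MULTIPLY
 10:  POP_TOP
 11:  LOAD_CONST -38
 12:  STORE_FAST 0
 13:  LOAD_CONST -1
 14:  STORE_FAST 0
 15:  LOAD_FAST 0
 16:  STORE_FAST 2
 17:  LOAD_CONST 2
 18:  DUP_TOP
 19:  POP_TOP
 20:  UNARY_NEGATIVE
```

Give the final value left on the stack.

-2

LOAD_CONST 1    -> 1
LOAD_CONST -53  -> 1 -53
POP_TOP         -> 1
POP_TOP         -> (empty)
LOAD_CONST -7   -> -7
DUP_TOP         -> -7 -7
BINARY_SUBTRACT -> 0
LOAD_CONST 1    -> 0 1
BINARY_MULTIPLY -> 0
POP_TOP         -> (empty)
LOAD_CONST -38  -> -38
STORE_FAST 0    -> (empty)
LOAD_CONST -1   -> -1
STORE_FAST 0    -> (empty)
LOAD_FAST 0     -> -1
STORE_FAST 2    -> (empty)
LOAD_CONST 2    -> 2
DUP_TOP         -> 2 2
POP_TOP         -> 2
UNARY_NEGATIVE  -> -2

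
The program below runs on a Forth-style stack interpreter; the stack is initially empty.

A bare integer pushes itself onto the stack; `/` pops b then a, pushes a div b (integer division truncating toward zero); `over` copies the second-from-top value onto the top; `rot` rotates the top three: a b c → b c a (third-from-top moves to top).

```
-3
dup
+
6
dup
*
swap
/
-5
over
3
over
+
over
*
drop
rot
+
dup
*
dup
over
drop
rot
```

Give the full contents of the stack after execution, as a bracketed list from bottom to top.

-3   → -3
dup  → -3 -3
+    → -6
6    → -6 6
dup  → -6 6 6
*    → -6 36
swap → 36 -6
/    → -6
-5   → -6 -5
over → -6 -5 -6
3    → -6 -5 -6 3
over → -6 -5 -6 3 -6
+    → -6 -5 -6 -3
over → -6 -5 -6 -3 -6
*    → -6 -5 -6 18
drop → -6 -5 -6
rot  → -5 -6 -6
+    → -5 -12
dup  → -5 -12 -12
*    → -5 144
dup  → -5 144 144
over → -5 144 144 144
drop → -5 144 144
rot  → 144 144 -5

[144, 144, -5]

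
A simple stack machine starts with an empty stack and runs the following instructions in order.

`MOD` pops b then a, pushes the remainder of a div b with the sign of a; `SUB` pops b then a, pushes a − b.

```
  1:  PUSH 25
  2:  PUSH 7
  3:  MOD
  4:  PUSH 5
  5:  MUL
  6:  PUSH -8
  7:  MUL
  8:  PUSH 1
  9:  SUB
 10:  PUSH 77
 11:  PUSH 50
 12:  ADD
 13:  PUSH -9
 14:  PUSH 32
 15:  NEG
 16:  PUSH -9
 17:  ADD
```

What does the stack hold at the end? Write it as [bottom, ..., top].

[-161, 127, -9, -41]

PUSH 25 -> [25]
PUSH 7  -> [25, 7]
MOD     -> [4]
PUSH 5  -> [4, 5]
MUL     -> [20]
PUSH -8 -> [20, -8]
MUL     -> [-160]
PUSH 1  -> [-160, 1]
SUB     -> [-161]
PUSH 77 -> [-161, 77]
PUSH 50 -> [-161, 77, 50]
ADD     -> [-161, 127]
PUSH -9 -> [-161, 127, -9]
PUSH 32 -> [-161, 127, -9, 32]
NEG     -> [-161, 127, -9, -32]
PUSH -9 -> [-161, 127, -9, -32, -9]
ADD     -> [-161, 127, -9, -41]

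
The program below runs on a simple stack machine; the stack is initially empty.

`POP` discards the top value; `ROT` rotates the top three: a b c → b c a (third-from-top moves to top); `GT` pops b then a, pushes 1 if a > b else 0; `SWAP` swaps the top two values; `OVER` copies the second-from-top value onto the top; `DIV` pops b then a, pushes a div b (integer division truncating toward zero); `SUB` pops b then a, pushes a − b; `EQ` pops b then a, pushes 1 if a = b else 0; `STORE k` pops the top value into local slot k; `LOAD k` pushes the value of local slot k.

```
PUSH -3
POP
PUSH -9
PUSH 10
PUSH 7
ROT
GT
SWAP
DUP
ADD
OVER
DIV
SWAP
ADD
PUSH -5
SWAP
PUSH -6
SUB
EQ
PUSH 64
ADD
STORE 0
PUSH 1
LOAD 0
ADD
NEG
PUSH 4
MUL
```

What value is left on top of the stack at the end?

-260

PUSH -3  [-3]
POP      []
PUSH -9  [-9]
PUSH 10  [-9, 10]
PUSH 7   [-9, 10, 7]
ROT      [10, 7, -9]
GT       [10, 1]
SWAP     [1, 10]
DUP      [1, 10, 10]
ADD      [1, 20]
OVER     [1, 20, 1]
DIV      [1, 20]
SWAP     [20, 1]
ADD      [21]
PUSH -5  [21, -5]
SWAP     [-5, 21]
PUSH -6  [-5, 21, -6]
SUB      [-5, 27]
EQ       [0]
PUSH 64  [0, 64]
ADD      [64]
STORE 0  []
PUSH 1   [1]
LOAD 0   [1, 64]
ADD      [65]
NEG      [-65]
PUSH 4   [-65, 4]
MUL      [-260]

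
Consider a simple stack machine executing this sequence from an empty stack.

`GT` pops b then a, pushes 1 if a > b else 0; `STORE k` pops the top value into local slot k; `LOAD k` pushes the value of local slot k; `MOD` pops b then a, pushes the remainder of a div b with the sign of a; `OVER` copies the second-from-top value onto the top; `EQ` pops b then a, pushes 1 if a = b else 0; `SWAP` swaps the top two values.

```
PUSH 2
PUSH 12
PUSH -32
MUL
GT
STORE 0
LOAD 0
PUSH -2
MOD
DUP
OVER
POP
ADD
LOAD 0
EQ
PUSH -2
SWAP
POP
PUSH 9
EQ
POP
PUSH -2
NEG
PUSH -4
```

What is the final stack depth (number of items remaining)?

2

PUSH 2   → [2]
PUSH 12  → [2, 12]
PUSH -32 → [2, 12, -32]
MUL      → [2, -384]
GT       → [1]
STORE 0  → []
LOAD 0   → [1]
PUSH -2  → [1, -2]
MOD      → [1]
DUP      → [1, 1]
OVER     → [1, 1, 1]
POP      → [1, 1]
ADD      → [2]
LOAD 0   → [2, 1]
EQ       → [0]
PUSH -2  → [0, -2]
SWAP     → [-2, 0]
POP      → [-2]
PUSH 9   → [-2, 9]
EQ       → [0]
POP      → []
PUSH -2  → [-2]
NEG      → [2]
PUSH -4  → [2, -4]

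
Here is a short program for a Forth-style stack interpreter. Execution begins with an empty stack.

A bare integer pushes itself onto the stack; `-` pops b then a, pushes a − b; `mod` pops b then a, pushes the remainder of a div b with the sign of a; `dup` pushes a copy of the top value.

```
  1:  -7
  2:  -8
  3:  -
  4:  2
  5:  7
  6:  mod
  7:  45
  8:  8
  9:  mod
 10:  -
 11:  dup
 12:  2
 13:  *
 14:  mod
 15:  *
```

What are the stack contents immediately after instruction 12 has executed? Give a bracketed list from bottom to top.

-7  → [-7]
-8  → [-7, -8]
-   → [1]
2   → [1, 2]
7   → [1, 2, 7]
mod → [1, 2]
45  → [1, 2, 45]
8   → [1, 2, 45, 8]
mod → [1, 2, 5]
-   → [1, -3]
dup → [1, -3, -3]
2   → [1, -3, -3, 2]

[1, -3, -3, 2]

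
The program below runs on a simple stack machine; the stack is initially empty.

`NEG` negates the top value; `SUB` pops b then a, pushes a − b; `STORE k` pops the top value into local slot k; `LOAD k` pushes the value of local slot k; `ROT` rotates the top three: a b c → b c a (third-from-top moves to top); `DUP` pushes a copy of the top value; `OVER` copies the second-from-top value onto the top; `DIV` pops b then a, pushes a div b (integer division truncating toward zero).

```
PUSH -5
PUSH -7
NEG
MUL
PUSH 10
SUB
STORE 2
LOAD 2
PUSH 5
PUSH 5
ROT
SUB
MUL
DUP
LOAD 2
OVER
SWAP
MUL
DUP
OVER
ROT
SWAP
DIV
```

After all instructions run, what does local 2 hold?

PUSH -5 : [-5]
PUSH -7 : [-5, -7]
NEG     : [-5, 7]
MUL     : [-35]
PUSH 10 : [-35, 10]
SUB     : [-45]
STORE 2 : []
LOAD 2  : [-45]
PUSH 5  : [-45, 5]
PUSH 5  : [-45, 5, 5]
ROT     : [5, 5, -45]
SUB     : [5, 50]
MUL     : [250]
DUP     : [250, 250]
LOAD 2  : [250, 250, -45]
OVER    : [250, 250, -45, 250]
SWAP    : [250, 250, 250, -45]
MUL     : [250, 250, -11250]
DUP     : [250, 250, -11250, -11250]
OVER    : [250, 250, -11250, -11250, -11250]
ROT     : [250, 250, -11250, -11250, -11250]
SWAP    : [250, 250, -11250, -11250, -11250]
DIV     : [250, 250, -11250, 1]

-45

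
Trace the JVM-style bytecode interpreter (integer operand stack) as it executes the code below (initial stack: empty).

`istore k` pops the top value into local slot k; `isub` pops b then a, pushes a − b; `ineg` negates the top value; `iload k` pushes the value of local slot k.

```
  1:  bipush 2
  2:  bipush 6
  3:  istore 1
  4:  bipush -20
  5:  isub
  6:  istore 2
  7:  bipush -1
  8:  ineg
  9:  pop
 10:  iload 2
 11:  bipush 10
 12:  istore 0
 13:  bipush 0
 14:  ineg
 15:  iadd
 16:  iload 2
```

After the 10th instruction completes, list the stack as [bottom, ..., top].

[22]

bipush 2   : [2]
bipush 6   : [2, 6]
istore 1   : [2]
bipush -20 : [2, -20]
isub       : [22]
istore 2   : []
bipush -1  : [-1]
ineg       : [1]
pop        : []
iload 2    : [22]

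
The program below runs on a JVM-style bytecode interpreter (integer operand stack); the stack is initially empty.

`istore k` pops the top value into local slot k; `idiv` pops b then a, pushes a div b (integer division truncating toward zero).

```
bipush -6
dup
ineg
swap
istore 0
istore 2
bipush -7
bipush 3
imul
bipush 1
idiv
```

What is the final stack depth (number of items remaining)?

bipush -6  [-6]
dup        [-6, -6]
ineg       [-6, 6]
swap       [6, -6]
istore 0   [6]
istore 2   []
bipush -7  [-7]
bipush 3   [-7, 3]
imul       [-21]
bipush 1   [-21, 1]
idiv       [-21]

1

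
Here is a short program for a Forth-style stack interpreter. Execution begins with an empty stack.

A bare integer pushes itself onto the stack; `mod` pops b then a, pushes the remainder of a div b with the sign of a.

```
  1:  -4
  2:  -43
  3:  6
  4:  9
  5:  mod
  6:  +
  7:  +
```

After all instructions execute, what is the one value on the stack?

-4  → -4
-43 → -4 -43
6   → -4 -43 6
9   → -4 -43 6 9
mod → -4 -43 6
+   → -4 -37
+   → -41

-41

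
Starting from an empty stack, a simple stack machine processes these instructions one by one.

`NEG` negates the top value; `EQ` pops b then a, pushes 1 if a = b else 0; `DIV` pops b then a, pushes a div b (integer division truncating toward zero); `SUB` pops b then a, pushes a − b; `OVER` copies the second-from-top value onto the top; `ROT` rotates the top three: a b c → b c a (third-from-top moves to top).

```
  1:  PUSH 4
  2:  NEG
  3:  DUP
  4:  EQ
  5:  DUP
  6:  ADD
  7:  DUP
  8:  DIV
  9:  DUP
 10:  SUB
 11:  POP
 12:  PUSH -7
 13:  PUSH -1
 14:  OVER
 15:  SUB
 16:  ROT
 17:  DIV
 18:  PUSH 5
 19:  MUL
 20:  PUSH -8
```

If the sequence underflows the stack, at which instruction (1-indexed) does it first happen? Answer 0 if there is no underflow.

PUSH 4  : [4]
NEG     : [-4]
DUP     : [-4, -4]
EQ      : [1]
DUP     : [1, 1]
ADD     : [2]
DUP     : [2, 2]
DIV     : [1]
DUP     : [1, 1]
SUB     : [0]
POP     : []
PUSH -7 : [-7]
PUSH -1 : [-7, -1]
OVER    : [-7, -1, -7]
SUB     : [-7, 6]
ROT  — needs 3 operands, stack has 2 → underflow

16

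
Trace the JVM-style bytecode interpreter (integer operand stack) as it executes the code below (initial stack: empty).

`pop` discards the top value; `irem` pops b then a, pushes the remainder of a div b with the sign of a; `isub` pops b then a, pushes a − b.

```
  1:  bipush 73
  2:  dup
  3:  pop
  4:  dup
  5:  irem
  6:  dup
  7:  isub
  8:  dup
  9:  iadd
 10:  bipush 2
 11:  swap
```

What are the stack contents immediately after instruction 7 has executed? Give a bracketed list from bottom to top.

[0]

bipush 73 → [73]
dup       → [73, 73]
pop       → [73]
dup       → [73, 73]
irem      → [0]
dup       → [0, 0]
isub      → [0]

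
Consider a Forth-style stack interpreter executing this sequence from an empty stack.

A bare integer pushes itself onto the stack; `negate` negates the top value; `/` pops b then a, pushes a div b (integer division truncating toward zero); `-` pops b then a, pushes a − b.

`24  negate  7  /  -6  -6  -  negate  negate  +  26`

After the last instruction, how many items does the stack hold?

2

24     → [24]
negate → [-24]
7      → [-24, 7]
/      → [-3]
-6     → [-3, -6]
-6     → [-3, -6, -6]
-      → [-3, 0]
negate → [-3, 0]
negate → [-3, 0]
+      → [-3]
26     → [-3, 26]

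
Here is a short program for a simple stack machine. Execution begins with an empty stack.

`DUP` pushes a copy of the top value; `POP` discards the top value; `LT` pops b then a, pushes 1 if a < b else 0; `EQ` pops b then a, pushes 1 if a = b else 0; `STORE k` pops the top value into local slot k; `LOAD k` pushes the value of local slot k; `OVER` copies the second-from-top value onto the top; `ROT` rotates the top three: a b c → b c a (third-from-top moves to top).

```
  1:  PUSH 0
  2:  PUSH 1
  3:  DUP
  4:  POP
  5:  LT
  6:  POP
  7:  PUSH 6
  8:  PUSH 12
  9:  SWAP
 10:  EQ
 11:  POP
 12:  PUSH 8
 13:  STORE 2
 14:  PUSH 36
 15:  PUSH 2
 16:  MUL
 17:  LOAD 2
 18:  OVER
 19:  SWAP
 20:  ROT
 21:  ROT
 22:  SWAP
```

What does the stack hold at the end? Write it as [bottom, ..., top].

[8, 72, 72]

PUSH 0  → 0
PUSH 1  → 0 1
DUP     → 0 1 1
POP     → 0 1
LT      → 1
POP     → (empty)
PUSH 6  → 6
PUSH 12 → 6 12
SWAP    → 12 6
EQ      → 0
POP     → (empty)
PUSH 8  → 8
STORE 2 → (empty)
PUSH 36 → 36
PUSH 2  → 36 2
MUL     → 72
LOAD 2  → 72 8
OVER    → 72 8 72
SWAP    → 72 72 8
ROT     → 72 8 72
ROT     → 8 72 72
SWAP    → 8 72 72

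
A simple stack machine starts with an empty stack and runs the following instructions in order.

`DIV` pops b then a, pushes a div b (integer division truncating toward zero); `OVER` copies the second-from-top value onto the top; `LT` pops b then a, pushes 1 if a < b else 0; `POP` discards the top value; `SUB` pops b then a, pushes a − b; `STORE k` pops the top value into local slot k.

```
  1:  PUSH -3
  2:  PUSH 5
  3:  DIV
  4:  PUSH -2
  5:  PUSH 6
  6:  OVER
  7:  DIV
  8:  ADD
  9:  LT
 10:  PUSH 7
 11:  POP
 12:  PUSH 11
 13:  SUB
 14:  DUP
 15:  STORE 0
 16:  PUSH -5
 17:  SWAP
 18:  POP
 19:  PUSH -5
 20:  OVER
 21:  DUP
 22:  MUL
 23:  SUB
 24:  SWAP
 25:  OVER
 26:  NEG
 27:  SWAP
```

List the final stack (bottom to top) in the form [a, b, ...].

PUSH -3  -3
PUSH 5   -3 5
DIV      0
PUSH -2  0 -2
PUSH 6   0 -2 6
OVER     0 -2 6 -2
DIV      0 -2 -3
ADD      0 -5
LT       0
PUSH 7   0 7
POP      0
PUSH 11  0 11
SUB      -11
DUP      -11 -11
STORE 0  -11
PUSH -5  -11 -5
SWAP     -5 -11
POP      -5
PUSH -5  -5 -5
OVER     -5 -5 -5
DUP      -5 -5 -5 -5
MUL      -5 -5 25
SUB      -5 -30
SWAP     -30 -5
OVER     -30 -5 -30
NEG      -30 -5 30
SWAP     -30 30 -5

[-30, 30, -5]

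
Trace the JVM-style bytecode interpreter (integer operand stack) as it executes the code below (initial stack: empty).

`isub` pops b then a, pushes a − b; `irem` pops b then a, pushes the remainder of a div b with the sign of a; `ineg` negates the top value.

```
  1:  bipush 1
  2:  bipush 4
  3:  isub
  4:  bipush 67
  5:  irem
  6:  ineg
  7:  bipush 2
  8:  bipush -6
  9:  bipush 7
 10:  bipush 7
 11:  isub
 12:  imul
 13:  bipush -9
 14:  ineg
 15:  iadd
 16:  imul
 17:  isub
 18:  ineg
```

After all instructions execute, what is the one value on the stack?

15

bipush 1   1
bipush 4   1 4
isub       -3
bipush 67  -3 67
irem       -3
ineg       3
bipush 2   3 2
bipush -6  3 2 -6
bipush 7   3 2 -6 7
bipush 7   3 2 -6 7 7
isub       3 2 -6 0
imul       3 2 0
bipush -9  3 2 0 -9
ineg       3 2 0 9
iadd       3 2 9
imul       3 18
isub       -15
ineg       15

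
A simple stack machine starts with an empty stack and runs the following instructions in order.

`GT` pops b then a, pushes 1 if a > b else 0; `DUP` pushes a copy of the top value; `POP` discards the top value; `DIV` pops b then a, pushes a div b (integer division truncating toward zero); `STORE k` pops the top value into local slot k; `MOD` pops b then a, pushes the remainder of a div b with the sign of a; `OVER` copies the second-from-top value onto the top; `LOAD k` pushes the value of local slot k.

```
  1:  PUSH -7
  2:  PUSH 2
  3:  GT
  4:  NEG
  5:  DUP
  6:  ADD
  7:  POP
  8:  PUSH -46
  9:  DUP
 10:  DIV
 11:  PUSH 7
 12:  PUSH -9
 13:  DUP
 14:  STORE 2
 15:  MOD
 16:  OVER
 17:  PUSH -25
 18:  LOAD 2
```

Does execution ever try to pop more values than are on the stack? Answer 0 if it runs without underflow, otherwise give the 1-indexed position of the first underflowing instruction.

0

PUSH -7  -> [-7]
PUSH 2   -> [-7, 2]
GT       -> [0]
NEG      -> [0]
DUP      -> [0, 0]
ADD      -> [0]
POP      -> []
PUSH -46 -> [-46]
DUP      -> [-46, -46]
DIV      -> [1]
PUSH 7   -> [1, 7]
PUSH -9  -> [1, 7, -9]
DUP      -> [1, 7, -9, -9]
STORE 2  -> [1, 7, -9]
MOD      -> [1, 7]
OVER     -> [1, 7, 1]
PUSH -25 -> [1, 7, 1, -25]
LOAD 2   -> [1, 7, 1, -25, -9]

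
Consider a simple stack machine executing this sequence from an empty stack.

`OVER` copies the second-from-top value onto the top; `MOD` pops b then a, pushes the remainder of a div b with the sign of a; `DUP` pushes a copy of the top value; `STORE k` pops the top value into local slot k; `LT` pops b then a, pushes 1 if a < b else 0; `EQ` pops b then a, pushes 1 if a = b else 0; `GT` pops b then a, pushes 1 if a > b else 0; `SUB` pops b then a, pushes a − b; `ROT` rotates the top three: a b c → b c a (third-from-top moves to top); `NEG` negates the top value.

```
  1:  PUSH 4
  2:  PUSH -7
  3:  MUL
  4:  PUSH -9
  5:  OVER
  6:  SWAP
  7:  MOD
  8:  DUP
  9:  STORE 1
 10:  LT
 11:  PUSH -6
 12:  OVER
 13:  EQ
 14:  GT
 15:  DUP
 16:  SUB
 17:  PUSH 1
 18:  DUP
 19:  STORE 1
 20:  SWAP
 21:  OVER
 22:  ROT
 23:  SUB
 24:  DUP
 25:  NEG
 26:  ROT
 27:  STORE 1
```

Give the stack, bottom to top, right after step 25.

[0, 0, 0]

PUSH 4  -> [4]
PUSH -7 -> [4, -7]
MUL     -> [-28]
PUSH -9 -> [-28, -9]
OVER    -> [-28, -9, -28]
SWAP    -> [-28, -28, -9]
MOD     -> [-28, -1]
DUP     -> [-28, -1, -1]
STORE 1 -> [-28, -1]
LT      -> [1]
PUSH -6 -> [1, -6]
OVER    -> [1, -6, 1]
EQ      -> [1, 0]
GT      -> [1]
DUP     -> [1, 1]
SUB     -> [0]
PUSH 1  -> [0, 1]
DUP     -> [0, 1, 1]
STORE 1 -> [0, 1]
SWAP    -> [1, 0]
OVER    -> [1, 0, 1]
ROT     -> [0, 1, 1]
SUB     -> [0, 0]
DUP     -> [0, 0, 0]
NEG     -> [0, 0, 0]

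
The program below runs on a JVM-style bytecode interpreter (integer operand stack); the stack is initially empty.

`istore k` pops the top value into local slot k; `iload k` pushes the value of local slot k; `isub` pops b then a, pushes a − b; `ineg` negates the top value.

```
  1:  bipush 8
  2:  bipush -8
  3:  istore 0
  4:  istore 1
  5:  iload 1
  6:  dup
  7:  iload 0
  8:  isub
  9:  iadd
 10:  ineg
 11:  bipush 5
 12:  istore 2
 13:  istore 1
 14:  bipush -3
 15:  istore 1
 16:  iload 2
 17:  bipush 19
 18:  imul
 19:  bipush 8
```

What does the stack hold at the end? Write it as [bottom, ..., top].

bipush 8  : 8
bipush -8 : 8 -8
istore 0  : 8
istore 1  : (empty)
iload 1   : 8
dup       : 8 8
iload 0   : 8 8 -8
isub      : 8 16
iadd      : 24
ineg      : -24
bipush 5  : -24 5
istore 2  : -24
istore 1  : (empty)
bipush -3 : -3
istore 1  : (empty)
iload 2   : 5
bipush 19 : 5 19
imul      : 95
bipush 8  : 95 8

[95, 8]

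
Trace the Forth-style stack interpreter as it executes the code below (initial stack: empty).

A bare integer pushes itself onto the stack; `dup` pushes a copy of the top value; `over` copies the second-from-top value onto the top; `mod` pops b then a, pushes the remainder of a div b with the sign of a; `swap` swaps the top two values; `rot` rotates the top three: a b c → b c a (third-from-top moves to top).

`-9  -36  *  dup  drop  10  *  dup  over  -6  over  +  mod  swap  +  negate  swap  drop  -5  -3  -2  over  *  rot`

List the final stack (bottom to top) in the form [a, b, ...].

[-3246, -3, 6, -5]

-9      -9
-36     -9 -36
*       324
dup     324 324
drop    324
10      324 10
*       3240
dup     3240 3240
over    3240 3240 3240
-6      3240 3240 3240 -6
over    3240 3240 3240 -6 3240
+       3240 3240 3240 3234
mod     3240 3240 6
swap    3240 6 3240
+       3240 3246
negate  3240 -3246
swap    -3246 3240
drop    -3246
-5      -3246 -5
-3      -3246 -5 -3
-2      -3246 -5 -3 -2
over    -3246 -5 -3 -2 -3
*       -3246 -5 -3 6
rot     -3246 -3 6 -5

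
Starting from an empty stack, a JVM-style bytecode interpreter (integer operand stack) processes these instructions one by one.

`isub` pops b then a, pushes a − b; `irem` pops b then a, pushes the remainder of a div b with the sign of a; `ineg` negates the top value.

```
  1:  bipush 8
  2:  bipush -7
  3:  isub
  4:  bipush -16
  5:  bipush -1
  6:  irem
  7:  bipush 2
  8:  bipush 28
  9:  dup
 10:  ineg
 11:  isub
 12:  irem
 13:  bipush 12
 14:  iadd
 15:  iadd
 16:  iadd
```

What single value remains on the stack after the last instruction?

bipush 8   → [8]
bipush -7  → [8, -7]
isub       → [15]
bipush -16 → [15, -16]
bipush -1  → [15, -16, -1]
irem       → [15, 0]
bipush 2   → [15, 0, 2]
bipush 28  → [15, 0, 2, 28]
dup        → [15, 0, 2, 28, 28]
ineg       → [15, 0, 2, 28, -28]
isub       → [15, 0, 2, 56]
irem       → [15, 0, 2]
bipush 12  → [15, 0, 2, 12]
iadd       → [15, 0, 14]
iadd       → [15, 14]
iadd       → [29]

29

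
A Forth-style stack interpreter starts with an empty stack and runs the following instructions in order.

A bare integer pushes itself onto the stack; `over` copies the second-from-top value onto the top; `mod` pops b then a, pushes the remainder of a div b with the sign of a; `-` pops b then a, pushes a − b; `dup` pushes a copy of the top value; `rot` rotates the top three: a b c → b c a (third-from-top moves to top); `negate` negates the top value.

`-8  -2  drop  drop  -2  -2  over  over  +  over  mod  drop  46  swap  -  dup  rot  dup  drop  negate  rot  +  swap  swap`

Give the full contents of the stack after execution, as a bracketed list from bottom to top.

[48, 50]

-8     → [-8]
-2     → [-8, -2]
drop   → [-8]
drop   → []
-2     → [-2]
-2     → [-2, -2]
over   → [-2, -2, -2]
over   → [-2, -2, -2, -2]
+      → [-2, -2, -4]
over   → [-2, -2, -4, -2]
mod    → [-2, -2, 0]
drop   → [-2, -2]
46     → [-2, -2, 46]
swap   → [-2, 46, -2]
-      → [-2, 48]
dup    → [-2, 48, 48]
rot    → [48, 48, -2]
dup    → [48, 48, -2, -2]
drop   → [48, 48, -2]
negate → [48, 48, 2]
rot    → [48, 2, 48]
+      → [48, 50]
swap   → [50, 48]
swap   → [48, 50]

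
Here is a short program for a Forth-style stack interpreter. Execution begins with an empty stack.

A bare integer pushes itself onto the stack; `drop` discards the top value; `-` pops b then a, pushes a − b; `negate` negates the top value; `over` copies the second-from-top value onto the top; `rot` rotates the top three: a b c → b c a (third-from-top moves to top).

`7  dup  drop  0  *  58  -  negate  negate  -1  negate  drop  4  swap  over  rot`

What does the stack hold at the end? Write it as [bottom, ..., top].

7      -> 7
dup    -> 7 7
drop   -> 7
0      -> 7 0
*      -> 0
58     -> 0 58
-      -> -58
negate -> 58
negate -> -58
-1     -> -58 -1
negate -> -58 1
drop   -> -58
4      -> -58 4
swap   -> 4 -58
over   -> 4 -58 4
rot    -> -58 4 4

[-58, 4, 4]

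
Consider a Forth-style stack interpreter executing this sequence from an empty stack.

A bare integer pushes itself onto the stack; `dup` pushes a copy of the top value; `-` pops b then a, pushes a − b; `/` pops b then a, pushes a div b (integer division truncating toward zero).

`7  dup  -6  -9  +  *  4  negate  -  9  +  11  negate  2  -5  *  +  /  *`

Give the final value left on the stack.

7      → 7
dup    → 7 7
-6     → 7 7 -6
-9     → 7 7 -6 -9
+      → 7 7 -15
*      → 7 -105
4      → 7 -105 4
negate → 7 -105 -4
-      → 7 -101
9      → 7 -101 9
+      → 7 -92
11     → 7 -92 11
negate → 7 -92 -11
2      → 7 -92 -11 2
-5     → 7 -92 -11 2 -5
*      → 7 -92 -11 -10
+      → 7 -92 -21
/      → 7 4
*      → 28

28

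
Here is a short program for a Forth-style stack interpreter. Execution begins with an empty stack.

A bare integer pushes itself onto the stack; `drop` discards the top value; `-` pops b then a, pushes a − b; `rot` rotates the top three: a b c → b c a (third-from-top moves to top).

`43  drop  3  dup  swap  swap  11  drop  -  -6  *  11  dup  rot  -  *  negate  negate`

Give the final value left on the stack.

43     : 43
drop   : (empty)
3      : 3
dup    : 3 3
swap   : 3 3
swap   : 3 3
11     : 3 3 11
drop   : 3 3
-      : 0
-6     : 0 -6
*      : 0
11     : 0 11
dup    : 0 11 11
rot    : 11 11 0
-      : 11 11
*      : 121
negate : -121
negate : 121

121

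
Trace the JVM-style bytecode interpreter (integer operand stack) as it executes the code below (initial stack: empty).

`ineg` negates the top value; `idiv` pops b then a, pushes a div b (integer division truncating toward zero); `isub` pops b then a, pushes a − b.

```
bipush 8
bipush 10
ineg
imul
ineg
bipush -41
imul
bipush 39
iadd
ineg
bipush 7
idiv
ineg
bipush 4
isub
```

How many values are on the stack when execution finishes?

bipush 8   -> [8]
bipush 10  -> [8, 10]
ineg       -> [8, -10]
imul       -> [-80]
ineg       -> [80]
bipush -41 -> [80, -41]
imul       -> [-3280]
bipush 39  -> [-3280, 39]
iadd       -> [-3241]
ineg       -> [3241]
bipush 7   -> [3241, 7]
idiv       -> [463]
ineg       -> [-463]
bipush 4   -> [-463, 4]
isub       -> [-467]

1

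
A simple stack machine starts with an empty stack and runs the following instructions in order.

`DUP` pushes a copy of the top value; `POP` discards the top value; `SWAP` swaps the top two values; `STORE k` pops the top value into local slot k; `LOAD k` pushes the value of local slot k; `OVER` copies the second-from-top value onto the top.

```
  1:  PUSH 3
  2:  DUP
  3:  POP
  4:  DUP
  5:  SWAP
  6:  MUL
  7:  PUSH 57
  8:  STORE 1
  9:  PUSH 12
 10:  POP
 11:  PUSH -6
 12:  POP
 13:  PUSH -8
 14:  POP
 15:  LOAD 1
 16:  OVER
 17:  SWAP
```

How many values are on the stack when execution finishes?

3

PUSH 3  -> [3]
DUP     -> [3, 3]
POP     -> [3]
DUP     -> [3, 3]
SWAP    -> [3, 3]
MUL     -> [9]
PUSH 57 -> [9, 57]
STORE 1 -> [9]
PUSH 12 -> [9, 12]
POP     -> [9]
PUSH -6 -> [9, -6]
POP     -> [9]
PUSH -8 -> [9, -8]
POP     -> [9]
LOAD 1  -> [9, 57]
OVER    -> [9, 57, 9]
SWAP    -> [9, 9, 57]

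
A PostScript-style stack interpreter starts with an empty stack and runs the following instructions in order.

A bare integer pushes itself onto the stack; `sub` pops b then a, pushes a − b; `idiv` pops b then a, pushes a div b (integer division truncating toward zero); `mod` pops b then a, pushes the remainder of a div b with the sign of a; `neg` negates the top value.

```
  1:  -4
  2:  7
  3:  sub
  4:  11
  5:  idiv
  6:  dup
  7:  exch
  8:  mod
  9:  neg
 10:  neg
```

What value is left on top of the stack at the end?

-4    -4
7     -4 7
sub   -11
11    -11 11
idiv  -1
dup   -1 -1
exch  -1 -1
mod   0
neg   0
neg   0

0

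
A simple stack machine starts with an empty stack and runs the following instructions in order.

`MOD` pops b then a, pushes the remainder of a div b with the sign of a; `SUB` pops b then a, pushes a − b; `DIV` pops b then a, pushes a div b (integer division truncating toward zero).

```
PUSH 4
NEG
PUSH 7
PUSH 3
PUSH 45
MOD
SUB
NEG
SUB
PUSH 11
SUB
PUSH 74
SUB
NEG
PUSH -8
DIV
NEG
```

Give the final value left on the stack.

PUSH 4   [4]
NEG      [-4]
PUSH 7   [-4, 7]
PUSH 3   [-4, 7, 3]
PUSH 45  [-4, 7, 3, 45]
MOD      [-4, 7, 3]
SUB      [-4, 4]
NEG      [-4, -4]
SUB      [0]
PUSH 11  [0, 11]
SUB      [-11]
PUSH 74  [-11, 74]
SUB      [-85]
NEG      [85]
PUSH -8  [85, -8]
DIV      [-10]
NEG      [10]

10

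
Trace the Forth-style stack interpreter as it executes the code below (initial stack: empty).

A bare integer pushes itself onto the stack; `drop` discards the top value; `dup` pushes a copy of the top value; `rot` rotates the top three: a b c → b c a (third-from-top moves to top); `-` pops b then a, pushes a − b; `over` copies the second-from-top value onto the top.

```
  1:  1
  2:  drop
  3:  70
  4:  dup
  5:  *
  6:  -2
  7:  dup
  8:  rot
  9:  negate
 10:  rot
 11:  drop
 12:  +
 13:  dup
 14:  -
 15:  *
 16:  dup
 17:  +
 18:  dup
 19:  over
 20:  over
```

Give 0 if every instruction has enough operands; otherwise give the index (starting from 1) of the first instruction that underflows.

15

1       [1]
drop    []
70      [70]
dup     [70, 70]
*       [4900]
-2      [4900, -2]
dup     [4900, -2, -2]
rot     [-2, -2, 4900]
negate  [-2, -2, -4900]
rot     [-2, -4900, -2]
drop    [-2, -4900]
+       [-4902]
dup     [-4902, -4902]
-       [0]
*  — needs 2 operands, stack has 1 → underflow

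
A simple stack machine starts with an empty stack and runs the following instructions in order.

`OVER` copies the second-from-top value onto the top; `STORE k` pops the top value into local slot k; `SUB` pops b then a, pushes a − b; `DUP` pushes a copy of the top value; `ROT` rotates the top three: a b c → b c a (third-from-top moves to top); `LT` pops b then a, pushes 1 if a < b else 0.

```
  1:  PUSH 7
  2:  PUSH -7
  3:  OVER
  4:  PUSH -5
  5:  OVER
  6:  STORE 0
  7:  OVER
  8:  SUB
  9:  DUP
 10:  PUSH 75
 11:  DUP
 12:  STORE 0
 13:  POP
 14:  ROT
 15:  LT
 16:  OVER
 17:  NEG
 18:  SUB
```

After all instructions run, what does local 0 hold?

75

PUSH 7  -> [7]
PUSH -7 -> [7, -7]
OVER    -> [7, -7, 7]
PUSH -5 -> [7, -7, 7, -5]
OVER    -> [7, -7, 7, -5, 7]
STORE 0 -> [7, -7, 7, -5]
OVER    -> [7, -7, 7, -5, 7]
SUB     -> [7, -7, 7, -12]
DUP     -> [7, -7, 7, -12, -12]
PUSH 75 -> [7, -7, 7, -12, -12, 75]
DUP     -> [7, -7, 7, -12, -12, 75, 75]
STORE 0 -> [7, -7, 7, -12, -12, 75]
POP     -> [7, -7, 7, -12, -12]
ROT     -> [7, -7, -12, -12, 7]
LT      -> [7, -7, -12, 1]
OVER    -> [7, -7, -12, 1, -12]
NEG     -> [7, -7, -12, 1, 12]
SUB     -> [7, -7, -12, -11]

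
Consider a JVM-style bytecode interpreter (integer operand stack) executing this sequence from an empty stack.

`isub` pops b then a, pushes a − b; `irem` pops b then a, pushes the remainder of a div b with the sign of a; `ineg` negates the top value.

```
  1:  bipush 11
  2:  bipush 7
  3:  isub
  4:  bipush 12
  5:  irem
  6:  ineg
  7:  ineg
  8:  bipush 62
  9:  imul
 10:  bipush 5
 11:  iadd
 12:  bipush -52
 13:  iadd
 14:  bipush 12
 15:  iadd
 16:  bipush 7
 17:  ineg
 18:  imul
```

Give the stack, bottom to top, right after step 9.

[248]

bipush 11  [11]
bipush 7   [11, 7]
isub       [4]
bipush 12  [4, 12]
irem       [4]
ineg       [-4]
ineg       [4]
bipush 62  [4, 62]
imul       [248]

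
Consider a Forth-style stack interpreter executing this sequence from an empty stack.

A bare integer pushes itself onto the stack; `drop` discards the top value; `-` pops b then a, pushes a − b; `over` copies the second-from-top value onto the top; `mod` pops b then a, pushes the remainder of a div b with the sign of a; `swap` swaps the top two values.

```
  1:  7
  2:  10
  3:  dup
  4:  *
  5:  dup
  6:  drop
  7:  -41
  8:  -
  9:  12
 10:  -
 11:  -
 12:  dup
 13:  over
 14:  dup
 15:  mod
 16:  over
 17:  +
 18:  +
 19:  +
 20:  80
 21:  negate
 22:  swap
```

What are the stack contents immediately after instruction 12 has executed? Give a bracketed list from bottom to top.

7    : 7
10   : 7 10
dup  : 7 10 10
*    : 7 100
dup  : 7 100 100
drop : 7 100
-41  : 7 100 -41
-    : 7 141
12   : 7 141 12
-    : 7 129
-    : -122
dup  : -122 -122

[-122, -122]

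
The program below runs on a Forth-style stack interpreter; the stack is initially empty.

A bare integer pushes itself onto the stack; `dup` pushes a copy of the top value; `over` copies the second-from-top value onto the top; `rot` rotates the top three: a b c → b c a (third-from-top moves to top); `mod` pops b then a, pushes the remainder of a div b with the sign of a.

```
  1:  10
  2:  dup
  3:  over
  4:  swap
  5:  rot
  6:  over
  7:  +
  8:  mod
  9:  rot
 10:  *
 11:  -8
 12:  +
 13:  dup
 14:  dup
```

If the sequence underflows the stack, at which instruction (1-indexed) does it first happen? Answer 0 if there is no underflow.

9

10   -> 10
dup  -> 10 10
over -> 10 10 10
swap -> 10 10 10
rot  -> 10 10 10
over -> 10 10 10 10
+    -> 10 10 20
mod  -> 10 10
rot  — needs 3 operands, stack has 2 → underflow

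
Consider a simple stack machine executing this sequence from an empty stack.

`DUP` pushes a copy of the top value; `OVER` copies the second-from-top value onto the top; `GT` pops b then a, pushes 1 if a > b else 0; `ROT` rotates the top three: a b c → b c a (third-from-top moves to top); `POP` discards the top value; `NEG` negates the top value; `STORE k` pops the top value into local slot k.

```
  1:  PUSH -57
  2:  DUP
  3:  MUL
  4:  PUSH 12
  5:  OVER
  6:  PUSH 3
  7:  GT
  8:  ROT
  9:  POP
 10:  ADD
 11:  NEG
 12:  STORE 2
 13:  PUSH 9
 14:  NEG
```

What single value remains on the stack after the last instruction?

PUSH -57  [-57]
DUP       [-57, -57]
MUL       [3249]
PUSH 12   [3249, 12]
OVER      [3249, 12, 3249]
PUSH 3    [3249, 12, 3249, 3]
GT        [3249, 12, 1]
ROT       [12, 1, 3249]
POP       [12, 1]
ADD       [13]
NEG       [-13]
STORE 2   []
PUSH 9    [9]
NEG       [-9]

-9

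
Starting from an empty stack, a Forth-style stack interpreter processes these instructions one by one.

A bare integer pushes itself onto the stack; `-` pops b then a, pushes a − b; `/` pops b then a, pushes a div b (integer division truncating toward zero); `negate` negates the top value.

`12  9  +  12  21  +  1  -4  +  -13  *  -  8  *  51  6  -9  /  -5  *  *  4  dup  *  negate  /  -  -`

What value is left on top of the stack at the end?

69

12     : 12
9      : 12 9
+      : 21
12     : 21 12
21     : 21 12 21
+      : 21 33
1      : 21 33 1
-4     : 21 33 1 -4
+      : 21 33 -3
-13    : 21 33 -3 -13
*      : 21 33 39
-      : 21 -6
8      : 21 -6 8
*      : 21 -48
51     : 21 -48 51
6      : 21 -48 51 6
-9     : 21 -48 51 6 -9
/      : 21 -48 51 0
-5     : 21 -48 51 0 -5
*      : 21 -48 51 0
*      : 21 -48 0
4      : 21 -48 0 4
dup    : 21 -48 0 4 4
*      : 21 -48 0 16
negate : 21 -48 0 -16
/      : 21 -48 0
-      : 21 -48
-      : 69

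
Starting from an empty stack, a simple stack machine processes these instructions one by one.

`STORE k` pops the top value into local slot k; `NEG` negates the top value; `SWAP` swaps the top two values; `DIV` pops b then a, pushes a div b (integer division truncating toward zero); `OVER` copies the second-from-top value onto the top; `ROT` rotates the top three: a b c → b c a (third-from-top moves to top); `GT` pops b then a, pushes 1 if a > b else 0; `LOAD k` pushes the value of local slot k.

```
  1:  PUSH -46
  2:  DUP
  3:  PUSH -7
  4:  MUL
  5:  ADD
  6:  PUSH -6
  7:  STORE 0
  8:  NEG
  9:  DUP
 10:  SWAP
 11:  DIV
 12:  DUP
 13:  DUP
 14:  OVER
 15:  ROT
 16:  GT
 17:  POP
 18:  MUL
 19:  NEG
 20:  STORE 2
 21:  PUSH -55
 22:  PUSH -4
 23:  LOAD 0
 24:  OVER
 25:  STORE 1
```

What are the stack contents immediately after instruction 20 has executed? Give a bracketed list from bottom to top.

[]

PUSH -46  [-46]
DUP       [-46, -46]
PUSH -7   [-46, -46, -7]
MUL       [-46, 322]
ADD       [276]
PUSH -6   [276, -6]
STORE 0   [276]
NEG       [-276]
DUP       [-276, -276]
SWAP      [-276, -276]
DIV       [1]
DUP       [1, 1]
DUP       [1, 1, 1]
OVER      [1, 1, 1, 1]
ROT       [1, 1, 1, 1]
GT        [1, 1, 0]
POP       [1, 1]
MUL       [1]
NEG       [-1]
STORE 2   []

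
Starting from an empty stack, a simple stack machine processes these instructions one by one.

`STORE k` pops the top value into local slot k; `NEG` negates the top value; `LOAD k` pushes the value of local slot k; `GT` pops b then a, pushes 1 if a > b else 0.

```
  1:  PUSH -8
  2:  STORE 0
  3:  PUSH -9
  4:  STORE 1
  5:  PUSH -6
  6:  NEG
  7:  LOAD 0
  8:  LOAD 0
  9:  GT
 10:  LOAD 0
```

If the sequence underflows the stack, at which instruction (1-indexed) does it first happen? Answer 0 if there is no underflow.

0

PUSH -8 → -8
STORE 0 → (empty)
PUSH -9 → -9
STORE 1 → (empty)
PUSH -6 → -6
NEG     → 6
LOAD 0  → 6 -8
LOAD 0  → 6 -8 -8
GT      → 6 0
LOAD 0  → 6 0 -8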